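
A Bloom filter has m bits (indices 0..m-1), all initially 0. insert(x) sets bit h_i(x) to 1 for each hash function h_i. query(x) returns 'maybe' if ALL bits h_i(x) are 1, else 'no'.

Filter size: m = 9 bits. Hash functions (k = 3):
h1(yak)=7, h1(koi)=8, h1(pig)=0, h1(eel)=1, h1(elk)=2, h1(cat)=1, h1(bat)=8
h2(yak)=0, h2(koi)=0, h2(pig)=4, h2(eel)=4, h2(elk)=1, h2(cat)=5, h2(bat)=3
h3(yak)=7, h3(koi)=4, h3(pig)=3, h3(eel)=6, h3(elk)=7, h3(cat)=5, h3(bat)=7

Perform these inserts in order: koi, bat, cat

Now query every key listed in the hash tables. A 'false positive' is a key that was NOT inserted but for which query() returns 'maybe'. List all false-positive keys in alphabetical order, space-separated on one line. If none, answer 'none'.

Answer: pig yak

Derivation:
Start: bits=000000000
After insert 'koi': sets bits 0 4 8 -> bits=100010001
After insert 'bat': sets bits 3 7 8 -> bits=100110011
After insert 'cat': sets bits 1 5 -> bits=110111011
Not inserted: eel elk pig yak — query each against bits=110111011:
query eel: checks bit1=1, bit4=1, bit6=0 (has a 0) -> no => not a false positive
query elk: checks bit1=1, bit2=0, bit7=1 (has a 0) -> no => not a false positive
query pig: checks bit0=1, bit3=1, bit4=1 (all 1) -> maybe => FALSE POSITIVE
query yak: checks bit0=1, bit7=1 (all 1) -> maybe => FALSE POSITIVE
False positives (alphabetical): pig yak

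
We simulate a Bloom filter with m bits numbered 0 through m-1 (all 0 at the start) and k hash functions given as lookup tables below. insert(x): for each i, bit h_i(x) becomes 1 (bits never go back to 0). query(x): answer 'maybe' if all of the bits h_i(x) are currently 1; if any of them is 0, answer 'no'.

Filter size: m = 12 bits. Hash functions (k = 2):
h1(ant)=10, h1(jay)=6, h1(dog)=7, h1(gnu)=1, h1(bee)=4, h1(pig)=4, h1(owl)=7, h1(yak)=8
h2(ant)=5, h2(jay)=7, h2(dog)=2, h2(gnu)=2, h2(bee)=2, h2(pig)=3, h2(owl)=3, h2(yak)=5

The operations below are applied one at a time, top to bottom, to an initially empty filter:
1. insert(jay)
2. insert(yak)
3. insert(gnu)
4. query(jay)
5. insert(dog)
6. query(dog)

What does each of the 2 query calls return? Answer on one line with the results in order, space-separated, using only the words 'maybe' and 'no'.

Start: bits=000000000000
Op 1: insert jay -> sets bits 6 7 -> bits=000000110000
Op 2: insert yak -> sets bits 5 8 -> bits=000001111000
Op 3: insert gnu -> sets bits 1 2 -> bits=011001111000
Op 4: query jay -> checks bit6=1, bit7=1 (all 1) -> maybe
Op 5: insert dog -> sets bits 2 7 -> bits=011001111000
Op 6: query dog -> checks bit2=1, bit7=1 (all 1) -> maybe
Query results in order: maybe maybe

Answer: maybe maybe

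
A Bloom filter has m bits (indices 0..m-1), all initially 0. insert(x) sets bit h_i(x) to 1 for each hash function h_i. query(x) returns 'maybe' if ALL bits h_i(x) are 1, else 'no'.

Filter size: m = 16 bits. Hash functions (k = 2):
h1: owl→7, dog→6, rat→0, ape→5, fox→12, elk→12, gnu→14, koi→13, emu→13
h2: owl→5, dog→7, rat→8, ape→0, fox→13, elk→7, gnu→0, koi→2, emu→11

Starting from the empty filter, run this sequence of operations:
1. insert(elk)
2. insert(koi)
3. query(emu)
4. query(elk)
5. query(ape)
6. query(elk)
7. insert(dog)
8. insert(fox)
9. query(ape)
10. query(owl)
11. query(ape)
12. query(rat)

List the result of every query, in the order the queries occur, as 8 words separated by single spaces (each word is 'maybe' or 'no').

Answer: no maybe no maybe no no no no

Derivation:
Start: bits=0000000000000000
Op 1: insert elk -> sets bits 7 12 -> bits=0000000100001000
Op 2: insert koi -> sets bits 2 13 -> bits=0010000100001100
Op 3: query emu -> checks bit11=0, bit13=1 (has a 0) -> no
Op 4: query elk -> checks bit7=1, bit12=1 (all 1) -> maybe
Op 5: query ape -> checks bit0=0, bit5=0 (has a 0) -> no
Op 6: query elk -> checks bit7=1, bit12=1 (all 1) -> maybe
Op 7: insert dog -> sets bits 6 7 -> bits=0010001100001100
Op 8: insert fox -> sets bits 12 13 -> bits=0010001100001100
Op 9: query ape -> checks bit0=0, bit5=0 (has a 0) -> no
Op 10: query owl -> checks bit5=0, bit7=1 (has a 0) -> no
Op 11: query ape -> checks bit0=0, bit5=0 (has a 0) -> no
Op 12: query rat -> checks bit0=0, bit8=0 (has a 0) -> no
Query results in order: no maybe no maybe no no no no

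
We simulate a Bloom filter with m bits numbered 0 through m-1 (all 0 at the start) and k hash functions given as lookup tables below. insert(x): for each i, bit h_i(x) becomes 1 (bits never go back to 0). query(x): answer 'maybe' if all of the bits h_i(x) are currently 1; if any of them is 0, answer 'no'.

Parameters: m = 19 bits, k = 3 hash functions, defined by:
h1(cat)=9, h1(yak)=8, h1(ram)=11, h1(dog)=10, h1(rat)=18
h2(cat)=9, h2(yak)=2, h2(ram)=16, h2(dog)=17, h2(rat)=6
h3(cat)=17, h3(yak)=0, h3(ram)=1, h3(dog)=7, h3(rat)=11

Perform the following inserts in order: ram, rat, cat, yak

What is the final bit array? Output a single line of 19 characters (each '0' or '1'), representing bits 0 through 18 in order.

Answer: 1110001011010000111

Derivation:
Start: bits=0000000000000000000
After insert 'ram': sets bits 1 11 16 -> bits=0100000000010000100
After insert 'rat': sets bits 6 11 18 -> bits=0100001000010000101
After insert 'cat': sets bits 9 17 -> bits=0100001001010000111
After insert 'yak': sets bits 0 2 8 -> bits=1110001011010000111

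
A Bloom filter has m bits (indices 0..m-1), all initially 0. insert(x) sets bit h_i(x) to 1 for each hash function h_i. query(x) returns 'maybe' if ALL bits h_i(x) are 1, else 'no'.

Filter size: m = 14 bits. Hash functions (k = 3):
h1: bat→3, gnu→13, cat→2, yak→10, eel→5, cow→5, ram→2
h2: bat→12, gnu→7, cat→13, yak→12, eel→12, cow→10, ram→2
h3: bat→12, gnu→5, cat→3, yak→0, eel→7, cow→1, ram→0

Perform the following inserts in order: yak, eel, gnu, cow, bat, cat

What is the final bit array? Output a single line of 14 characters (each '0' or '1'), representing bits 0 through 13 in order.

Answer: 11110101001011

Derivation:
Start: bits=00000000000000
After insert 'yak': sets bits 0 10 12 -> bits=10000000001010
After insert 'eel': sets bits 5 7 12 -> bits=10000101001010
After insert 'gnu': sets bits 5 7 13 -> bits=10000101001011
After insert 'cow': sets bits 1 5 10 -> bits=11000101001011
After insert 'bat': sets bits 3 12 -> bits=11010101001011
After insert 'cat': sets bits 2 3 13 -> bits=11110101001011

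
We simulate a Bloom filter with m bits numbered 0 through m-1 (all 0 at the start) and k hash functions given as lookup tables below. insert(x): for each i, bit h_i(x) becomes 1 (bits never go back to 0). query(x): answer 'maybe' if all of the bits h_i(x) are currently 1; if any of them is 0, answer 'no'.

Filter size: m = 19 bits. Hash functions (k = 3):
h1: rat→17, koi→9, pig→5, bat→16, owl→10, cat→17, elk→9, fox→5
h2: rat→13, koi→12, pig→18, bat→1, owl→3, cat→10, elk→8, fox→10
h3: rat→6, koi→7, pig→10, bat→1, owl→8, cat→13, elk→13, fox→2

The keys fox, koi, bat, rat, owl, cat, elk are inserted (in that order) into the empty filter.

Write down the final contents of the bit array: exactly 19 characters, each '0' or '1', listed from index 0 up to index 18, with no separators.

Answer: 0111011111101100110

Derivation:
Start: bits=0000000000000000000
After insert 'fox': sets bits 2 5 10 -> bits=0010010000100000000
After insert 'koi': sets bits 7 9 12 -> bits=0010010101101000000
After insert 'bat': sets bits 1 16 -> bits=0110010101101000100
After insert 'rat': sets bits 6 13 17 -> bits=0110011101101100110
After insert 'owl': sets bits 3 8 10 -> bits=0111011111101100110
After insert 'cat': sets bits 10 13 17 -> bits=0111011111101100110
After insert 'elk': sets bits 8 9 13 -> bits=0111011111101100110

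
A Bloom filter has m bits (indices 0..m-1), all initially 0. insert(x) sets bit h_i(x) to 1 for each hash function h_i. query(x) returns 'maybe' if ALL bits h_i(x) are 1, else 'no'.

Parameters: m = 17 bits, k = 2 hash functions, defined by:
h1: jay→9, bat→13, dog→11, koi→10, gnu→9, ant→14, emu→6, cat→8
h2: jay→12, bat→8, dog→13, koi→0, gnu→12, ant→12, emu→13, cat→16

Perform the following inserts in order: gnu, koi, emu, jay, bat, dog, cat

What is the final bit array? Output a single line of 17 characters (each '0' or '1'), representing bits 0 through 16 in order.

Answer: 10000010111111001

Derivation:
Start: bits=00000000000000000
After insert 'gnu': sets bits 9 12 -> bits=00000000010010000
After insert 'koi': sets bits 0 10 -> bits=10000000011010000
After insert 'emu': sets bits 6 13 -> bits=10000010011011000
After insert 'jay': sets bits 9 12 -> bits=10000010011011000
After insert 'bat': sets bits 8 13 -> bits=10000010111011000
After insert 'dog': sets bits 11 13 -> bits=10000010111111000
After insert 'cat': sets bits 8 16 -> bits=10000010111111001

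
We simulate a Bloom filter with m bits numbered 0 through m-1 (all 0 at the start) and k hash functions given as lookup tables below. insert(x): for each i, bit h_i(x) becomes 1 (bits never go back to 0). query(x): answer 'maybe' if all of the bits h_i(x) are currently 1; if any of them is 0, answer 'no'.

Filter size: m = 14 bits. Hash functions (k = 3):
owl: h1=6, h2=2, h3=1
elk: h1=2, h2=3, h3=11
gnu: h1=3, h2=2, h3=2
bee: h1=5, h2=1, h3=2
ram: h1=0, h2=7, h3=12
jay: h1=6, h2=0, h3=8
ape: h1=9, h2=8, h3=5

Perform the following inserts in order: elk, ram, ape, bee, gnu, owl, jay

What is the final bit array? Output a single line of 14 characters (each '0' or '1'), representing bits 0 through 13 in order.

Start: bits=00000000000000
After insert 'elk': sets bits 2 3 11 -> bits=00110000000100
After insert 'ram': sets bits 0 7 12 -> bits=10110001000110
After insert 'ape': sets bits 5 8 9 -> bits=10110101110110
After insert 'bee': sets bits 1 2 5 -> bits=11110101110110
After insert 'gnu': sets bits 2 3 -> bits=11110101110110
After insert 'owl': sets bits 1 2 6 -> bits=11110111110110
After insert 'jay': sets bits 0 6 8 -> bits=11110111110110

Answer: 11110111110110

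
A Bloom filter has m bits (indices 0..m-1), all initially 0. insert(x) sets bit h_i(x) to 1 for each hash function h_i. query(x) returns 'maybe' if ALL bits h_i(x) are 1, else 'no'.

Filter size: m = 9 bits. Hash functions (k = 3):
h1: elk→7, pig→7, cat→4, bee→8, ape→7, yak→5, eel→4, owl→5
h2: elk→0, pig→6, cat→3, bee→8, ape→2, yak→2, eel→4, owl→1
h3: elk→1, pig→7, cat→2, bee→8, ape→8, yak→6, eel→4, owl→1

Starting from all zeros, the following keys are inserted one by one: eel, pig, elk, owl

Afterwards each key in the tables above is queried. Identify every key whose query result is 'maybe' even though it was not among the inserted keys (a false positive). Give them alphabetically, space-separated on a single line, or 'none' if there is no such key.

Start: bits=000000000
After insert 'eel': sets bits 4 -> bits=000010000
After insert 'pig': sets bits 6 7 -> bits=000010110
After insert 'elk': sets bits 0 1 7 -> bits=110010110
After insert 'owl': sets bits 1 5 -> bits=110011110
Not inserted: ape bee cat yak — query each against bits=110011110:
query ape: checks bit2=0, bit7=1, bit8=0 (has a 0) -> no => not a false positive
query bee: checks bit8=0 (has a 0) -> no => not a false positive
query cat: checks bit2=0, bit3=0, bit4=1 (has a 0) -> no => not a false positive
query yak: checks bit2=0, bit5=1, bit6=1 (has a 0) -> no => not a false positive
False positives (alphabetical): none

Answer: none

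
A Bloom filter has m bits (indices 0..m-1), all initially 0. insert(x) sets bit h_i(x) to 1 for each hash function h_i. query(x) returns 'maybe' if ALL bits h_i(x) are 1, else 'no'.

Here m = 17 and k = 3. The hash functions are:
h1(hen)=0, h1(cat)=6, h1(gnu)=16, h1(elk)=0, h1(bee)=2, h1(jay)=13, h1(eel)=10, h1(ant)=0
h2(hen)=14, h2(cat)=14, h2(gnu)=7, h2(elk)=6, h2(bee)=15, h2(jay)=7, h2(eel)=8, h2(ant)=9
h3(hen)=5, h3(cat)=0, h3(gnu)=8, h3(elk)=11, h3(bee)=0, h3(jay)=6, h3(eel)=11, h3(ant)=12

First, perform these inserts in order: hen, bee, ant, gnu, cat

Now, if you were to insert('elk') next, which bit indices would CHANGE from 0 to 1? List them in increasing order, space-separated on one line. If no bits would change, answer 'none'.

Start: bits=00000000000000000
After insert 'hen': sets bits 0 5 14 -> bits=10000100000000100
After insert 'bee': sets bits 0 2 15 -> bits=10100100000000110
After insert 'ant': sets bits 0 9 12 -> bits=10100100010010110
After insert 'gnu': sets bits 7 8 16 -> bits=10100101110010111
After insert 'cat': sets bits 0 6 14 -> bits=10100111110010111
insert 'elk' would touch bits 0 6 11; currently bit0=1, bit6=1, bit11=0
Bits that are 0 among those (would change 0->1): 11

Answer: 11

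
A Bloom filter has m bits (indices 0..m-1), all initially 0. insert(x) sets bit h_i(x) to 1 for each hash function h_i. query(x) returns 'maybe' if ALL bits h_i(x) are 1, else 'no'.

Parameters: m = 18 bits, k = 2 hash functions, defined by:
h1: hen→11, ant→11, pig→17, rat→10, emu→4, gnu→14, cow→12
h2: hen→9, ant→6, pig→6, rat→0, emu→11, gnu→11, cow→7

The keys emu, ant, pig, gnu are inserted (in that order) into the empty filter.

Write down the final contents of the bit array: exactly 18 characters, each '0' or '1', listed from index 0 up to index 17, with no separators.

Start: bits=000000000000000000
After insert 'emu': sets bits 4 11 -> bits=000010000001000000
After insert 'ant': sets bits 6 11 -> bits=000010100001000000
After insert 'pig': sets bits 6 17 -> bits=000010100001000001
After insert 'gnu': sets bits 11 14 -> bits=000010100001001001

Answer: 000010100001001001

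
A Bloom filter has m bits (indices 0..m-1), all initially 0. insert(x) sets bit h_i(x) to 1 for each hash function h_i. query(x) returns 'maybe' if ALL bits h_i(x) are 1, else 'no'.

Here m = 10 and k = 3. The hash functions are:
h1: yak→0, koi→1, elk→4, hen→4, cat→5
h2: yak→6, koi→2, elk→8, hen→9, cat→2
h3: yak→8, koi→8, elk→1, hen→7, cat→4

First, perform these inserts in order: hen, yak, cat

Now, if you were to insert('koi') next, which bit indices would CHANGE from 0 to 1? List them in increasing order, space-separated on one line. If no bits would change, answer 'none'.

Answer: 1

Derivation:
Start: bits=0000000000
After insert 'hen': sets bits 4 7 9 -> bits=0000100101
After insert 'yak': sets bits 0 6 8 -> bits=1000101111
After insert 'cat': sets bits 2 4 5 -> bits=1010111111
insert 'koi' would touch bits 1 2 8; currently bit1=0, bit2=1, bit8=1
Bits that are 0 among those (would change 0->1): 1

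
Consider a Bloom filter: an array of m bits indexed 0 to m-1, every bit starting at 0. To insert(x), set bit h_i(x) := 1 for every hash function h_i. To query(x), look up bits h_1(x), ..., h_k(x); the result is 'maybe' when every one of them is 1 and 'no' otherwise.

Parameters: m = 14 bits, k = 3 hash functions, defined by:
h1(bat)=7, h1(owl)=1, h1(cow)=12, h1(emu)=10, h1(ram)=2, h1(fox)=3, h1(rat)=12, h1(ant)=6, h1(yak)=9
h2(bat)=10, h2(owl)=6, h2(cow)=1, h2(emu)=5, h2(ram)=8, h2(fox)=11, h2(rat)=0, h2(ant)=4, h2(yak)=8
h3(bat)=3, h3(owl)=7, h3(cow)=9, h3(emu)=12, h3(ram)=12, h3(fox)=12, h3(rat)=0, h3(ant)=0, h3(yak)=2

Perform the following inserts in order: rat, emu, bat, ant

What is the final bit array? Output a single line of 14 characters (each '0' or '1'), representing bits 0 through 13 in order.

Answer: 10011111001010

Derivation:
Start: bits=00000000000000
After insert 'rat': sets bits 0 12 -> bits=10000000000010
After insert 'emu': sets bits 5 10 12 -> bits=10000100001010
After insert 'bat': sets bits 3 7 10 -> bits=10010101001010
After insert 'ant': sets bits 0 4 6 -> bits=10011111001010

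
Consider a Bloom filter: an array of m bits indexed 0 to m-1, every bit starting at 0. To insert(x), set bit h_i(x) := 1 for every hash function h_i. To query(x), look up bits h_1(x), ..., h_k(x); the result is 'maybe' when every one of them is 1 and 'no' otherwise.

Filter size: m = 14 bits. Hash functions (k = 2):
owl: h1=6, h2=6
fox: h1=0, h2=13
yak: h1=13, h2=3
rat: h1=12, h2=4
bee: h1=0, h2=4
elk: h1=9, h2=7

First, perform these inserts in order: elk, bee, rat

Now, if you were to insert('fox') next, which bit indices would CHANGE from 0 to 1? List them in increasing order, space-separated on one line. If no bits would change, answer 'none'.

Start: bits=00000000000000
After insert 'elk': sets bits 7 9 -> bits=00000001010000
After insert 'bee': sets bits 0 4 -> bits=10001001010000
After insert 'rat': sets bits 4 12 -> bits=10001001010010
insert 'fox' would touch bits 0 13; currently bit0=1, bit13=0
Bits that are 0 among those (would change 0->1): 13

Answer: 13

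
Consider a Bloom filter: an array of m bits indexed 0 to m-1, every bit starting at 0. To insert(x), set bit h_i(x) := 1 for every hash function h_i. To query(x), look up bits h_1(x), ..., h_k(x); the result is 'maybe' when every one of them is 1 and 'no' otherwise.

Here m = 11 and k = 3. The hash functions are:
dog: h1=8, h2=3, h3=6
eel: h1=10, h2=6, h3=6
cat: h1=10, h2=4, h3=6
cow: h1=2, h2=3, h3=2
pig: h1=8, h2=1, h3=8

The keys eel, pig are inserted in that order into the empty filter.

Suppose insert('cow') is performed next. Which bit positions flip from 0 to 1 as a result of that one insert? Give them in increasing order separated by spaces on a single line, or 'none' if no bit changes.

Start: bits=00000000000
After insert 'eel': sets bits 6 10 -> bits=00000010001
After insert 'pig': sets bits 1 8 -> bits=01000010101
insert 'cow' would touch bits 2 3; currently bit2=0, bit3=0
Bits that are 0 among those (would change 0->1): 2 3

Answer: 2 3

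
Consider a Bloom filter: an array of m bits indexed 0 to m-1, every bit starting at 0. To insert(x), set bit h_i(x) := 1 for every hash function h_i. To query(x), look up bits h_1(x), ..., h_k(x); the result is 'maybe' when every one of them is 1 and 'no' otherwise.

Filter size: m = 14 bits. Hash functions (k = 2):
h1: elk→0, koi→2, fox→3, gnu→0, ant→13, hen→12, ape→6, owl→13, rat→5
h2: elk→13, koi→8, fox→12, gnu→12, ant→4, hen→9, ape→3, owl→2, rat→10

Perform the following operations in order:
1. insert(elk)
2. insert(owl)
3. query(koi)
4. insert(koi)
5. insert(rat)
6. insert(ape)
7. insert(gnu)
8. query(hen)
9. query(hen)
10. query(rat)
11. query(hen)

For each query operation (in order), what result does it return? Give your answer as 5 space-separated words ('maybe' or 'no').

Start: bits=00000000000000
Op 1: insert elk -> sets bits 0 13 -> bits=10000000000001
Op 2: insert owl -> sets bits 2 13 -> bits=10100000000001
Op 3: query koi -> checks bit2=1, bit8=0 (has a 0) -> no
Op 4: insert koi -> sets bits 2 8 -> bits=10100000100001
Op 5: insert rat -> sets bits 5 10 -> bits=10100100101001
Op 6: insert ape -> sets bits 3 6 -> bits=10110110101001
Op 7: insert gnu -> sets bits 0 12 -> bits=10110110101011
Op 8: query hen -> checks bit9=0, bit12=1 (has a 0) -> no
Op 9: query hen -> checks bit9=0, bit12=1 (has a 0) -> no
Op 10: query rat -> checks bit5=1, bit10=1 (all 1) -> maybe
Op 11: query hen -> checks bit9=0, bit12=1 (has a 0) -> no
Query results in order: no no no maybe no

Answer: no no no maybe no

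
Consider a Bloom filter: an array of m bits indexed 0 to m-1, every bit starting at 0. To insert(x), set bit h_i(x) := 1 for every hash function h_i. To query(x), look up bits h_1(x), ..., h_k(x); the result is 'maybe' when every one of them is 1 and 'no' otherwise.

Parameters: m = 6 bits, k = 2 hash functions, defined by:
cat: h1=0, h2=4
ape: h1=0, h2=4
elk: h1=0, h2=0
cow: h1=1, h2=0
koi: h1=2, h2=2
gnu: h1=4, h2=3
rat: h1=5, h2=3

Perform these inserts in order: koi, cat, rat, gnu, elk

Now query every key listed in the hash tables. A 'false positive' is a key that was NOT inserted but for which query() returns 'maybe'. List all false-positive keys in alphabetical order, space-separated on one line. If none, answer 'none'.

Start: bits=000000
After insert 'koi': sets bits 2 -> bits=001000
After insert 'cat': sets bits 0 4 -> bits=101010
After insert 'rat': sets bits 3 5 -> bits=101111
After insert 'gnu': sets bits 3 4 -> bits=101111
After insert 'elk': sets bits 0 -> bits=101111
Not inserted: ape cow — query each against bits=101111:
query ape: checks bit0=1, bit4=1 (all 1) -> maybe => FALSE POSITIVE
query cow: checks bit0=1, bit1=0 (has a 0) -> no => not a false positive
False positives (alphabetical): ape

Answer: ape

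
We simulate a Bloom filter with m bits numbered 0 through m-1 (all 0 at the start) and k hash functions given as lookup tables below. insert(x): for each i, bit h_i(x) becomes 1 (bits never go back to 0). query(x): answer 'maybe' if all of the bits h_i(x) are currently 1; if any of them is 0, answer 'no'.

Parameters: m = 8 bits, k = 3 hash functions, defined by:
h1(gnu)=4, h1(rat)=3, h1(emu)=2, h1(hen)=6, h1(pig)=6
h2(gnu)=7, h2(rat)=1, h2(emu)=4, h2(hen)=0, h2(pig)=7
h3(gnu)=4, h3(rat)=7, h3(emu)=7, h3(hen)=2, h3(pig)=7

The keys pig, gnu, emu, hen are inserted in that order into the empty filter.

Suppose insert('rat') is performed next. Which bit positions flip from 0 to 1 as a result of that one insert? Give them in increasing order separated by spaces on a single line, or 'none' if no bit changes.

Answer: 1 3

Derivation:
Start: bits=00000000
After insert 'pig': sets bits 6 7 -> bits=00000011
After insert 'gnu': sets bits 4 7 -> bits=00001011
After insert 'emu': sets bits 2 4 7 -> bits=00101011
After insert 'hen': sets bits 0 2 6 -> bits=10101011
insert 'rat' would touch bits 1 3 7; currently bit1=0, bit3=0, bit7=1
Bits that are 0 among those (would change 0->1): 1 3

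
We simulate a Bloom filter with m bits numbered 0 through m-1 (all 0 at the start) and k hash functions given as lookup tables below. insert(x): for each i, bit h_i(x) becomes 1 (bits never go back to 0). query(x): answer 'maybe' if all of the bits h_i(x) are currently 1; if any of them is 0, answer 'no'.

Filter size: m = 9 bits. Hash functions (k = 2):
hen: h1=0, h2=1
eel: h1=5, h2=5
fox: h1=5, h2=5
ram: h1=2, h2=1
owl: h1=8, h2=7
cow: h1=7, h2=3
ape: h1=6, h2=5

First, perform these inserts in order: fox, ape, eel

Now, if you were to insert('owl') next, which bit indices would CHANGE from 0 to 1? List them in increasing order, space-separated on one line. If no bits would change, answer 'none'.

Start: bits=000000000
After insert 'fox': sets bits 5 -> bits=000001000
After insert 'ape': sets bits 5 6 -> bits=000001100
After insert 'eel': sets bits 5 -> bits=000001100
insert 'owl' would touch bits 7 8; currently bit7=0, bit8=0
Bits that are 0 among those (would change 0->1): 7 8

Answer: 7 8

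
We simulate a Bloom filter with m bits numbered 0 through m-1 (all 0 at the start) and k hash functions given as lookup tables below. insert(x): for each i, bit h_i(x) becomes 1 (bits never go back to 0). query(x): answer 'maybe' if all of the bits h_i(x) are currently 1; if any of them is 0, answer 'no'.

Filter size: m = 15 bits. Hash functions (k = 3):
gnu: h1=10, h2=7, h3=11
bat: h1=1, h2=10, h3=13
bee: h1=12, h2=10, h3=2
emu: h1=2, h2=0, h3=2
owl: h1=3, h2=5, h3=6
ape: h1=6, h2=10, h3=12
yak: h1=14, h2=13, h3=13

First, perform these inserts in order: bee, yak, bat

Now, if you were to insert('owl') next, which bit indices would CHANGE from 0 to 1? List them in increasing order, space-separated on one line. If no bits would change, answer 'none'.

Start: bits=000000000000000
After insert 'bee': sets bits 2 10 12 -> bits=001000000010100
After insert 'yak': sets bits 13 14 -> bits=001000000010111
After insert 'bat': sets bits 1 10 13 -> bits=011000000010111
insert 'owl' would touch bits 3 5 6; currently bit3=0, bit5=0, bit6=0
Bits that are 0 among those (would change 0->1): 3 5 6

Answer: 3 5 6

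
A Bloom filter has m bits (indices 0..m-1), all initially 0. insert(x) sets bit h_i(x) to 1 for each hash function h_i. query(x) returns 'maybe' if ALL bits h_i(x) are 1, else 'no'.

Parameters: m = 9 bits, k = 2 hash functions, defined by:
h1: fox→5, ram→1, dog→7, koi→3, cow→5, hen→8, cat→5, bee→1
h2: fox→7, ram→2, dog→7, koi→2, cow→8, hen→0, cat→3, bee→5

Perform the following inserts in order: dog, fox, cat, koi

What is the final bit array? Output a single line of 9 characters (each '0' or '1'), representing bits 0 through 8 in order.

Start: bits=000000000
After insert 'dog': sets bits 7 -> bits=000000010
After insert 'fox': sets bits 5 7 -> bits=000001010
After insert 'cat': sets bits 3 5 -> bits=000101010
After insert 'koi': sets bits 2 3 -> bits=001101010

Answer: 001101010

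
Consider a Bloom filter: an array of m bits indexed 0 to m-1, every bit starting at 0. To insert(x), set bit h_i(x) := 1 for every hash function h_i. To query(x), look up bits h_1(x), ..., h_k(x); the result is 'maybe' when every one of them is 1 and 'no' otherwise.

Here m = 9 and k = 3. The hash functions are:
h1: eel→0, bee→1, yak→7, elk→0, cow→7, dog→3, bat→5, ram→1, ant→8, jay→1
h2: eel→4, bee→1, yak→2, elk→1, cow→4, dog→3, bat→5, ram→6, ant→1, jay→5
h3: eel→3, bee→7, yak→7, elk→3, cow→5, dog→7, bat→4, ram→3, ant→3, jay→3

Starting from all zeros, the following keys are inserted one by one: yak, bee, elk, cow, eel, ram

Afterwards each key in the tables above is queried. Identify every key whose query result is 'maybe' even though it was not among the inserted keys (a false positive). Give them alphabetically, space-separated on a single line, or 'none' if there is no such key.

Start: bits=000000000
After insert 'yak': sets bits 2 7 -> bits=001000010
After insert 'bee': sets bits 1 7 -> bits=011000010
After insert 'elk': sets bits 0 1 3 -> bits=111100010
After insert 'cow': sets bits 4 5 7 -> bits=111111010
After insert 'eel': sets bits 0 3 4 -> bits=111111010
After insert 'ram': sets bits 1 3 6 -> bits=111111110
Not inserted: ant bat dog jay — query each against bits=111111110:
query ant: checks bit1=1, bit3=1, bit8=0 (has a 0) -> no => not a false positive
query bat: checks bit4=1, bit5=1 (all 1) -> maybe => FALSE POSITIVE
query dog: checks bit3=1, bit7=1 (all 1) -> maybe => FALSE POSITIVE
query jay: checks bit1=1, bit3=1, bit5=1 (all 1) -> maybe => FALSE POSITIVE
False positives (alphabetical): bat dog jay

Answer: bat dog jay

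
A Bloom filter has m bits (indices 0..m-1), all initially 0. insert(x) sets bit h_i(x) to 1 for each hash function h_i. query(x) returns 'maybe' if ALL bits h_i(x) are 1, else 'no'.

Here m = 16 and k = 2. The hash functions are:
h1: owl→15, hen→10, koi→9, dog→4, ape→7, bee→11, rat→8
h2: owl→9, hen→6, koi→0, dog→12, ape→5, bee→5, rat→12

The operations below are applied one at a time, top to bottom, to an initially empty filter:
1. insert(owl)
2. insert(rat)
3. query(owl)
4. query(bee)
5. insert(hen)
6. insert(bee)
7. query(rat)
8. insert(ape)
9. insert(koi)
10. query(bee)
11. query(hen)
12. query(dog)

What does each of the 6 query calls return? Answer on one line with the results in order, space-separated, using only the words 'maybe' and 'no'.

Start: bits=0000000000000000
Op 1: insert owl -> sets bits 9 15 -> bits=0000000001000001
Op 2: insert rat -> sets bits 8 12 -> bits=0000000011001001
Op 3: query owl -> checks bit9=1, bit15=1 (all 1) -> maybe
Op 4: query bee -> checks bit5=0, bit11=0 (has a 0) -> no
Op 5: insert hen -> sets bits 6 10 -> bits=0000001011101001
Op 6: insert bee -> sets bits 5 11 -> bits=0000011011111001
Op 7: query rat -> checks bit8=1, bit12=1 (all 1) -> maybe
Op 8: insert ape -> sets bits 5 7 -> bits=0000011111111001
Op 9: insert koi -> sets bits 0 9 -> bits=1000011111111001
Op 10: query bee -> checks bit5=1, bit11=1 (all 1) -> maybe
Op 11: query hen -> checks bit6=1, bit10=1 (all 1) -> maybe
Op 12: query dog -> checks bit4=0, bit12=1 (has a 0) -> no
Query results in order: maybe no maybe maybe maybe no

Answer: maybe no maybe maybe maybe no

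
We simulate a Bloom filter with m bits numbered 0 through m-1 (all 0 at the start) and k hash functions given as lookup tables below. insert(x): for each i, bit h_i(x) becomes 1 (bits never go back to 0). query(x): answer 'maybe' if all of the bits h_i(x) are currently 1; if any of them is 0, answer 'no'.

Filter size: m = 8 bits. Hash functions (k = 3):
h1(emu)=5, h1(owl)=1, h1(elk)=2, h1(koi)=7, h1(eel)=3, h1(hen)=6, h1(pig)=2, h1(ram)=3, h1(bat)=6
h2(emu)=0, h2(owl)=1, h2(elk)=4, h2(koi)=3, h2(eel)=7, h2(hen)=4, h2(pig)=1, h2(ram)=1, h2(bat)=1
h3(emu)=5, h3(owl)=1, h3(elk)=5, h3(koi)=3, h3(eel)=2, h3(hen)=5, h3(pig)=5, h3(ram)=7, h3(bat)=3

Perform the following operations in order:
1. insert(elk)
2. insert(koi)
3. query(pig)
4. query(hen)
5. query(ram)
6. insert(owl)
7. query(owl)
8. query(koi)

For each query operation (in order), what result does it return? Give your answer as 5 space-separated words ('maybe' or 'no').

Answer: no no no maybe maybe

Derivation:
Start: bits=00000000
Op 1: insert elk -> sets bits 2 4 5 -> bits=00101100
Op 2: insert koi -> sets bits 3 7 -> bits=00111101
Op 3: query pig -> checks bit1=0, bit2=1, bit5=1 (has a 0) -> no
Op 4: query hen -> checks bit4=1, bit5=1, bit6=0 (has a 0) -> no
Op 5: query ram -> checks bit1=0, bit3=1, bit7=1 (has a 0) -> no
Op 6: insert owl -> sets bits 1 -> bits=01111101
Op 7: query owl -> checks bit1=1 (all 1) -> maybe
Op 8: query koi -> checks bit3=1, bit7=1 (all 1) -> maybe
Query results in order: no no no maybe maybe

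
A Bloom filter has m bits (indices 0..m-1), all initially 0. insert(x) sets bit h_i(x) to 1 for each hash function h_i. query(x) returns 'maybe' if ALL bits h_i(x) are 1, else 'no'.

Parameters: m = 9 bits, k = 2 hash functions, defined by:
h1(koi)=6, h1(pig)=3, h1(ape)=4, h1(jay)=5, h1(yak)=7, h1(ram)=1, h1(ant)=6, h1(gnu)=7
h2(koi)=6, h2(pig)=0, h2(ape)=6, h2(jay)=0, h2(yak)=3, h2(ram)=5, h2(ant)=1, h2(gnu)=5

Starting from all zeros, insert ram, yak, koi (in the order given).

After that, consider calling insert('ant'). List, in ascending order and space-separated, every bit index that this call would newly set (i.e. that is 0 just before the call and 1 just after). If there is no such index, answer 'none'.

Answer: none

Derivation:
Start: bits=000000000
After insert 'ram': sets bits 1 5 -> bits=010001000
After insert 'yak': sets bits 3 7 -> bits=010101010
After insert 'koi': sets bits 6 -> bits=010101110
insert 'ant' would touch bits 1 6; currently bit1=1, bit6=1
Bits that are 0 among those (would change 0->1): none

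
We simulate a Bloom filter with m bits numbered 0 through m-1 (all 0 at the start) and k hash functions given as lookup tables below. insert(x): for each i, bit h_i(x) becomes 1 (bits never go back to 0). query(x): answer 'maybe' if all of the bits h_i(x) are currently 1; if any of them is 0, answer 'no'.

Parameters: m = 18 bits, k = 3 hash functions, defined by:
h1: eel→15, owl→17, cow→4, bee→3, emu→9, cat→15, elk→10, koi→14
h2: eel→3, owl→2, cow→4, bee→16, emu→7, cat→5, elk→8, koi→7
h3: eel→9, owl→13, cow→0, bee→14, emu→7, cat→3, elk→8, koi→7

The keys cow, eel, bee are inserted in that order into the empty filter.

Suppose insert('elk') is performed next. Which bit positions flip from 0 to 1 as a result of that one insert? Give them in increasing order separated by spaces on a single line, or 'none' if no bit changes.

Start: bits=000000000000000000
After insert 'cow': sets bits 0 4 -> bits=100010000000000000
After insert 'eel': sets bits 3 9 15 -> bits=100110000100000100
After insert 'bee': sets bits 3 14 16 -> bits=100110000100001110
insert 'elk' would touch bits 8 10; currently bit8=0, bit10=0
Bits that are 0 among those (would change 0->1): 8 10

Answer: 8 10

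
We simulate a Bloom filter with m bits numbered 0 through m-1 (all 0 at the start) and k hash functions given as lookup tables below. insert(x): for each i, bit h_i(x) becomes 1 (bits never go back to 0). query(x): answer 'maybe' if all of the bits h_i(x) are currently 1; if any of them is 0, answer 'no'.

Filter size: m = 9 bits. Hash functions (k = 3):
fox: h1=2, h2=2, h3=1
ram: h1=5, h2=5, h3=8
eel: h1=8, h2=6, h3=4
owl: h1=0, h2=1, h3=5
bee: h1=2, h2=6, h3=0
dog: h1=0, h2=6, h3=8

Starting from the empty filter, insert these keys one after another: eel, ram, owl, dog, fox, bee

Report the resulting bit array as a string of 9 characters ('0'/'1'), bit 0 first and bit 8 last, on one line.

Start: bits=000000000
After insert 'eel': sets bits 4 6 8 -> bits=000010101
After insert 'ram': sets bits 5 8 -> bits=000011101
After insert 'owl': sets bits 0 1 5 -> bits=110011101
After insert 'dog': sets bits 0 6 8 -> bits=110011101
After insert 'fox': sets bits 1 2 -> bits=111011101
After insert 'bee': sets bits 0 2 6 -> bits=111011101

Answer: 111011101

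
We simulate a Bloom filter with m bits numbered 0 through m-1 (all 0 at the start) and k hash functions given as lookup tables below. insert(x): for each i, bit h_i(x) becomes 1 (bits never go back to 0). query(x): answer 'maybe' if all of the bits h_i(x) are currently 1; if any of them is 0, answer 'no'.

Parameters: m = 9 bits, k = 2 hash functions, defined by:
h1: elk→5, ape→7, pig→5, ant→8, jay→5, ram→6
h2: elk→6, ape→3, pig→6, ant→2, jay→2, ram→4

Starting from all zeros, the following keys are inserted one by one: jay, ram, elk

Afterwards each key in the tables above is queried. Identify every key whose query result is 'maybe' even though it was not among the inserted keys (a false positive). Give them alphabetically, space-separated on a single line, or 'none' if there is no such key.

Answer: pig

Derivation:
Start: bits=000000000
After insert 'jay': sets bits 2 5 -> bits=001001000
After insert 'ram': sets bits 4 6 -> bits=001011100
After insert 'elk': sets bits 5 6 -> bits=001011100
Not inserted: ant ape pig — query each against bits=001011100:
query ant: checks bit2=1, bit8=0 (has a 0) -> no => not a false positive
query ape: checks bit3=0, bit7=0 (has a 0) -> no => not a false positive
query pig: checks bit5=1, bit6=1 (all 1) -> maybe => FALSE POSITIVE
False positives (alphabetical): pig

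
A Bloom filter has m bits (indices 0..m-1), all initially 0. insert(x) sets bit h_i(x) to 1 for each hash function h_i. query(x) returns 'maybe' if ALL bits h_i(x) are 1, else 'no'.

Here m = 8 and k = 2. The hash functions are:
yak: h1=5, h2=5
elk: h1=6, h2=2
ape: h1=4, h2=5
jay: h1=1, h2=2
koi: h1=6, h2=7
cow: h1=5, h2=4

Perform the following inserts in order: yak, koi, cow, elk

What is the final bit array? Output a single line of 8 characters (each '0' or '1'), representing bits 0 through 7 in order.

Answer: 00101111

Derivation:
Start: bits=00000000
After insert 'yak': sets bits 5 -> bits=00000100
After insert 'koi': sets bits 6 7 -> bits=00000111
After insert 'cow': sets bits 4 5 -> bits=00001111
After insert 'elk': sets bits 2 6 -> bits=00101111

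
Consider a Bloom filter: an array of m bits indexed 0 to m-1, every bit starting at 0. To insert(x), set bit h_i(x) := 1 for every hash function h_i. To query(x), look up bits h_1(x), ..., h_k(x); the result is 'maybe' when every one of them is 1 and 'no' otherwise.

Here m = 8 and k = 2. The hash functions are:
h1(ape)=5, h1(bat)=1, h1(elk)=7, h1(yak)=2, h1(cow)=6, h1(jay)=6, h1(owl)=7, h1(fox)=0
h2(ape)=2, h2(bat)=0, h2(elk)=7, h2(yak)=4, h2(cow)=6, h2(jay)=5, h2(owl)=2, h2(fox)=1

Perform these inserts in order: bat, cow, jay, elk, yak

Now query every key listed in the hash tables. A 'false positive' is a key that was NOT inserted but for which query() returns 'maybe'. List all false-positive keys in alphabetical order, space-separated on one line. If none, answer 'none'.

Start: bits=00000000
After insert 'bat': sets bits 0 1 -> bits=11000000
After insert 'cow': sets bits 6 -> bits=11000010
After insert 'jay': sets bits 5 6 -> bits=11000110
After insert 'elk': sets bits 7 -> bits=11000111
After insert 'yak': sets bits 2 4 -> bits=11101111
Not inserted: ape fox owl — query each against bits=11101111:
query ape: checks bit2=1, bit5=1 (all 1) -> maybe => FALSE POSITIVE
query fox: checks bit0=1, bit1=1 (all 1) -> maybe => FALSE POSITIVE
query owl: checks bit2=1, bit7=1 (all 1) -> maybe => FALSE POSITIVE
False positives (alphabetical): ape fox owl

Answer: ape fox owl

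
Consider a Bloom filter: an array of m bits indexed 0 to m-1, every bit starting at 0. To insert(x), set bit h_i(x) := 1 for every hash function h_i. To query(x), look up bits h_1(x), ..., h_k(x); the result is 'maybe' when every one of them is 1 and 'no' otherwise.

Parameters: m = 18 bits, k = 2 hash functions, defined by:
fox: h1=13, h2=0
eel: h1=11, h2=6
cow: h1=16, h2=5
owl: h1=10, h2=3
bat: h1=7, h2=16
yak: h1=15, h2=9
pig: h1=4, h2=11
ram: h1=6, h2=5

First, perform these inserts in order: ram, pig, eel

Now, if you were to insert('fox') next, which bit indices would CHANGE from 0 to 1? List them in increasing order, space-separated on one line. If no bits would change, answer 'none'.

Start: bits=000000000000000000
After insert 'ram': sets bits 5 6 -> bits=000001100000000000
After insert 'pig': sets bits 4 11 -> bits=000011100001000000
After insert 'eel': sets bits 6 11 -> bits=000011100001000000
insert 'fox' would touch bits 0 13; currently bit0=0, bit13=0
Bits that are 0 among those (would change 0->1): 0 13

Answer: 0 13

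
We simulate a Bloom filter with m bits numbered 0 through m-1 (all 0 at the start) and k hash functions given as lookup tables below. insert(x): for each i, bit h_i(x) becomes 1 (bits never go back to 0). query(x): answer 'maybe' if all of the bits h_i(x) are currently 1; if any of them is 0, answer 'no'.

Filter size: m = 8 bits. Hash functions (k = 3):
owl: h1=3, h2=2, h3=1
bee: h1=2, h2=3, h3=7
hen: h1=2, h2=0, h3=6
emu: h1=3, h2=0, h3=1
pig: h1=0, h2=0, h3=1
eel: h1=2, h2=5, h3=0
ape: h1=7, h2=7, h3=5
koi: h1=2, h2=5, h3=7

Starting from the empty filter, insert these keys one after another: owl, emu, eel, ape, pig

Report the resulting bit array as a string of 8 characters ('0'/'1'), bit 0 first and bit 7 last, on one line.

Answer: 11110101

Derivation:
Start: bits=00000000
After insert 'owl': sets bits 1 2 3 -> bits=01110000
After insert 'emu': sets bits 0 1 3 -> bits=11110000
After insert 'eel': sets bits 0 2 5 -> bits=11110100
After insert 'ape': sets bits 5 7 -> bits=11110101
After insert 'pig': sets bits 0 1 -> bits=11110101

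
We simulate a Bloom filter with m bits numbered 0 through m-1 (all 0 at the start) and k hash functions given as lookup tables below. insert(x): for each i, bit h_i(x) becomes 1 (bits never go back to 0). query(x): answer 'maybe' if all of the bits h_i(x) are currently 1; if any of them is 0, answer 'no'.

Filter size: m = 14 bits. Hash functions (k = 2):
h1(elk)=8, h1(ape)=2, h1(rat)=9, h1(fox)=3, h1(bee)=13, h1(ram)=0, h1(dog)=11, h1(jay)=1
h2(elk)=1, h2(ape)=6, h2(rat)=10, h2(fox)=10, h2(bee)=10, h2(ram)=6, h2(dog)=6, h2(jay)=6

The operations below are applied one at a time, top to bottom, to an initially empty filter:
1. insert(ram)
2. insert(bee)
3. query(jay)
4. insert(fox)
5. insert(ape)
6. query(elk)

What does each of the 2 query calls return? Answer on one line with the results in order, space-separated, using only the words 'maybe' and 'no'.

Start: bits=00000000000000
Op 1: insert ram -> sets bits 0 6 -> bits=10000010000000
Op 2: insert bee -> sets bits 10 13 -> bits=10000010001001
Op 3: query jay -> checks bit1=0, bit6=1 (has a 0) -> no
Op 4: insert fox -> sets bits 3 10 -> bits=10010010001001
Op 5: insert ape -> sets bits 2 6 -> bits=10110010001001
Op 6: query elk -> checks bit1=0, bit8=0 (has a 0) -> no
Query results in order: no no

Answer: no no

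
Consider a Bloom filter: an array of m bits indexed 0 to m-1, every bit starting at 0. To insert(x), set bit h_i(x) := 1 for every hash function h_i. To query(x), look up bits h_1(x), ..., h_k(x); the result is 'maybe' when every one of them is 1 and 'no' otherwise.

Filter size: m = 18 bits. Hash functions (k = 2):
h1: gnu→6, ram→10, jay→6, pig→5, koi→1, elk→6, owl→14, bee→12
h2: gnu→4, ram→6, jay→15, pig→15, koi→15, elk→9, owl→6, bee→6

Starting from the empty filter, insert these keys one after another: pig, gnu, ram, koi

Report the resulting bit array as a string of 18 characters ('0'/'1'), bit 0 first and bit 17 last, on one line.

Answer: 010011100010000100

Derivation:
Start: bits=000000000000000000
After insert 'pig': sets bits 5 15 -> bits=000001000000000100
After insert 'gnu': sets bits 4 6 -> bits=000011100000000100
After insert 'ram': sets bits 6 10 -> bits=000011100010000100
After insert 'koi': sets bits 1 15 -> bits=010011100010000100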